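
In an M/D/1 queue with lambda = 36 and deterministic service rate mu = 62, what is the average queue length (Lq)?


M/D/1: Lq = rho^2 / (2*(1-rho)) where rho = 36/62; Lq = 0.4

0.4


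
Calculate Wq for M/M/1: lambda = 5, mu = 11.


rho = 5/11; Wq = rho/(mu - lambda) = 0.0758 hours

0.0758 hours


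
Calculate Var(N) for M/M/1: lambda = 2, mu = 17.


rho = 2/17; Var(N) = rho/(1-rho)^2 = 0.15

0.15


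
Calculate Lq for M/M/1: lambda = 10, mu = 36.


rho = 10/36; Lq = rho^2/(1-rho) = 0.11

0.11


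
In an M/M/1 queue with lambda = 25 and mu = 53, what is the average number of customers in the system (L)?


rho = 25/53; L = rho/(1-rho) = 0.89

0.89


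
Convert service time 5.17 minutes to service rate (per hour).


mu = 60 / avg_service_time = 60 / 5.17 = 11.61 per hour

11.61 per hour


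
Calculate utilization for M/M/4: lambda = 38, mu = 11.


rho = lambda/(c*mu) = 38/(4*11) = 0.8636

0.8636


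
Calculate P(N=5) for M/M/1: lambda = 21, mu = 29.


rho = 21/29; P(n) = (1-rho)*rho^n = (1-21/29)*(21/29)^5 = 0.0549

0.0549


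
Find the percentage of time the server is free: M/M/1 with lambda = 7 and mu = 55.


Idle fraction = (1 - rho) * 100 = (1 - 7/55) * 100 = 87.3%

87.3%


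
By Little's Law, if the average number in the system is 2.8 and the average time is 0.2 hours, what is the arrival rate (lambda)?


lambda = L / W = 2.8 / 0.2 = 14.0 per hour

14.0 per hour


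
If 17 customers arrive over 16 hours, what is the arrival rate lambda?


lambda = total arrivals / time = 17 / 16 = 1.06 per hour

1.06 per hour


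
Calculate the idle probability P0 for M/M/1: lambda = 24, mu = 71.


P0 = 1 - rho = 1 - 24/71 = 0.662

0.662


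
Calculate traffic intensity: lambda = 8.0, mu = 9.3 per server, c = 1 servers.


rho = lambda / (c * mu) = 8.0 / (1 * 9.3) = 0.8602

0.8602


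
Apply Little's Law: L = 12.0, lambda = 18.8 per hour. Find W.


W = L / lambda = 12.0 / 18.8 = 0.6383 hours

0.6383 hours


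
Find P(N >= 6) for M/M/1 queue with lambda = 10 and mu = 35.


P(N >= 6) = rho^6 = (10/35)^6 = 0.0005

0.0005


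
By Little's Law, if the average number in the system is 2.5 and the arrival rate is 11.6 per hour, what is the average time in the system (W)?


W = L / lambda = 2.5 / 11.6 = 0.2155 hours

0.2155 hours


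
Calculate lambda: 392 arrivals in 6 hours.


lambda = total arrivals / time = 392 / 6 = 65.33 per hour

65.33 per hour


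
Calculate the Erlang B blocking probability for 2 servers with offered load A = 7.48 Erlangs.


B(N,A) = (A^N/N!) / sum(A^k/k!, k=0..N) with N=2, A=7.48 = 0.7674

0.7674


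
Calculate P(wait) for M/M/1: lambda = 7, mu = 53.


P(wait) = rho = lambda/mu = 7/53 = 0.1321

0.1321


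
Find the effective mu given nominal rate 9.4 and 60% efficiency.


Effective rate = mu * efficiency = 9.4 * 0.6 = 5.64 per hour

5.64 per hour


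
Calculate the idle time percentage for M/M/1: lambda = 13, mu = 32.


Idle fraction = (1 - rho) * 100 = (1 - 13/32) * 100 = 59.4%

59.4%


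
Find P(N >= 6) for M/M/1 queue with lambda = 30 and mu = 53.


P(N >= 6) = rho^6 = (30/53)^6 = 0.0329

0.0329


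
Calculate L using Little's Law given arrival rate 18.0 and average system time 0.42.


L = lambda * W = 18.0 * 0.42 = 7.56

7.56


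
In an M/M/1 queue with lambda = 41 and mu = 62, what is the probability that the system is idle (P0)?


P0 = 1 - rho = 1 - 41/62 = 0.3387

0.3387


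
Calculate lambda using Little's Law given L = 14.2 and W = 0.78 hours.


lambda = L / W = 14.2 / 0.78 = 18.21 per hour

18.21 per hour


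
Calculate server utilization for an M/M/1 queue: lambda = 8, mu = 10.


rho = lambda/mu = 8/10 = 0.8

0.8


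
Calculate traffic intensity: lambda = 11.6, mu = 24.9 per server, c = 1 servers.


rho = lambda / (c * mu) = 11.6 / (1 * 24.9) = 0.4659

0.4659


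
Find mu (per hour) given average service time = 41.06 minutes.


mu = 60 / avg_service_time = 60 / 41.06 = 1.46 per hour

1.46 per hour


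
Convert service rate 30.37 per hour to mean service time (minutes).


Mean service time = 60/mu = 60/30.37 = 1.98 minutes

1.98 minutes


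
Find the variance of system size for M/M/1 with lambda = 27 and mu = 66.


rho = 27/66; Var(N) = rho/(1-rho)^2 = 1.17

1.17


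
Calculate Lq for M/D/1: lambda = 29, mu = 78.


M/D/1: Lq = rho^2 / (2*(1-rho)) where rho = 29/78; Lq = 0.11

0.11


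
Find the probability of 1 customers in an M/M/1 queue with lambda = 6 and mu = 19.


rho = 6/19; P(n) = (1-rho)*rho^n = (1-6/19)*(6/19)^1 = 0.2161

0.2161


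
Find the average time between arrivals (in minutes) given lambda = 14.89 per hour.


Mean interarrival time = 60/lambda = 60/14.89 = 4.03 minutes

4.03 minutes


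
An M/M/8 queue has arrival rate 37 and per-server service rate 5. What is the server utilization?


rho = lambda/(c*mu) = 37/(8*5) = 0.925

0.925


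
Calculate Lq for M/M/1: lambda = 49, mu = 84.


rho = 49/84; Lq = rho^2/(1-rho) = 0.82

0.82


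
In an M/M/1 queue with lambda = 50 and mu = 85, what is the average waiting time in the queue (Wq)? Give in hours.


rho = 50/85; Wq = rho/(mu - lambda) = 0.0168 hours

0.0168 hours


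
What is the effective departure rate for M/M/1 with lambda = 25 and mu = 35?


For a stable queue (lambda < mu), throughput = lambda = 25 per hour

25 per hour


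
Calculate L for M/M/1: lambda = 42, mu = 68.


rho = 42/68; L = rho/(1-rho) = 1.62

1.62


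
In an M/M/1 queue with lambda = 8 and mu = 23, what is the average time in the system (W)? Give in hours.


W = 1/(mu - lambda) = 1/(23 - 8) = 0.0667 hours

0.0667 hours


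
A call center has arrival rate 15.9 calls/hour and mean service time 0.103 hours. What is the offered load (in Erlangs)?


Offered load a = lambda * E[S] = 15.9 * 0.103 = 1.64 Erlangs

1.64 Erlangs


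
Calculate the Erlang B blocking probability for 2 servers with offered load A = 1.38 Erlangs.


B(N,A) = (A^N/N!) / sum(A^k/k!, k=0..N) with N=2, A=1.38 = 0.2858

0.2858


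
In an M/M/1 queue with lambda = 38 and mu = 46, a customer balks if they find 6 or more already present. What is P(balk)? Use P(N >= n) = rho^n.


P(N >= 6) = rho^6 = (38/46)^6 = 0.3178

0.3178


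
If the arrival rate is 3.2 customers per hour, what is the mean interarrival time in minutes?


Mean interarrival time = 60/lambda = 60/3.2 = 18.75 minutes

18.75 minutes


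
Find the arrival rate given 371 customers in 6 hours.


lambda = total arrivals / time = 371 / 6 = 61.83 per hour

61.83 per hour


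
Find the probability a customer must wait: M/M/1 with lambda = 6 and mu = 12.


P(wait) = rho = lambda/mu = 6/12 = 0.5

0.5


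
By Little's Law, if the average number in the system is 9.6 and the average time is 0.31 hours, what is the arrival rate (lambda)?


lambda = L / W = 9.6 / 0.31 = 30.97 per hour

30.97 per hour


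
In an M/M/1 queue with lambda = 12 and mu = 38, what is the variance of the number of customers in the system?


rho = 12/38; Var(N) = rho/(1-rho)^2 = 0.67

0.67


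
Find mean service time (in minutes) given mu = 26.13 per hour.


Mean service time = 60/mu = 60/26.13 = 2.3 minutes

2.3 minutes


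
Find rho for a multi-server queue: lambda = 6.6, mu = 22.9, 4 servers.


rho = lambda / (c * mu) = 6.6 / (4 * 22.9) = 0.0721

0.0721


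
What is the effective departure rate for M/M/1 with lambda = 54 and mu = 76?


For a stable queue (lambda < mu), throughput = lambda = 54 per hour

54 per hour


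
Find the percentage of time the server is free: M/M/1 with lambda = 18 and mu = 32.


Idle fraction = (1 - rho) * 100 = (1 - 18/32) * 100 = 43.8%

43.8%


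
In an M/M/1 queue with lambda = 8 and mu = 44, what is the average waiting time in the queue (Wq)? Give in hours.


rho = 8/44; Wq = rho/(mu - lambda) = 0.0051 hours

0.0051 hours


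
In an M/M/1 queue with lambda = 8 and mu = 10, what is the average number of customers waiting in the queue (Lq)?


rho = 8/10; Lq = rho^2/(1-rho) = 3.2

3.2


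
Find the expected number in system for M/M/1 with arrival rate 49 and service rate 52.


rho = 49/52; L = rho/(1-rho) = 16.33

16.33


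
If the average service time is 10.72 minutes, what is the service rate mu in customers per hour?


mu = 60 / avg_service_time = 60 / 10.72 = 5.6 per hour

5.6 per hour


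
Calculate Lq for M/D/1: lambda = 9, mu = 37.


M/D/1: Lq = rho^2 / (2*(1-rho)) where rho = 9/37; Lq = 0.04

0.04


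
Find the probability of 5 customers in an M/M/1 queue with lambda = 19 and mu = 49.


rho = 19/49; P(n) = (1-rho)*rho^n = (1-19/49)*(19/49)^5 = 0.0054

0.0054


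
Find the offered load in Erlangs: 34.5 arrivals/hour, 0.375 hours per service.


Offered load a = lambda * E[S] = 34.5 * 0.375 = 12.94 Erlangs

12.94 Erlangs


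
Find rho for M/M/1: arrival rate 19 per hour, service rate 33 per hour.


rho = lambda/mu = 19/33 = 0.5758

0.5758


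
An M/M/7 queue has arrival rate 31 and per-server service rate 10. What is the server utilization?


rho = lambda/(c*mu) = 31/(7*10) = 0.4429

0.4429


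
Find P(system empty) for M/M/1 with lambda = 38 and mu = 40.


P0 = 1 - rho = 1 - 38/40 = 0.05

0.05


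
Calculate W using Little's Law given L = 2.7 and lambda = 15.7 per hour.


W = L / lambda = 2.7 / 15.7 = 0.172 hours

0.172 hours


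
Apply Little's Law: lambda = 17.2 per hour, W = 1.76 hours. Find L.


L = lambda * W = 17.2 * 1.76 = 30.27

30.27


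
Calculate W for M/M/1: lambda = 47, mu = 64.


W = 1/(mu - lambda) = 1/(64 - 47) = 0.0588 hours

0.0588 hours


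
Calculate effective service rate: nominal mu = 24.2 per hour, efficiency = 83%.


Effective rate = mu * efficiency = 24.2 * 0.83 = 20.09 per hour

20.09 per hour


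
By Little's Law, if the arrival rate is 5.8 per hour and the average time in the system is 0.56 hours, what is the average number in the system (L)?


L = lambda * W = 5.8 * 0.56 = 3.25

3.25


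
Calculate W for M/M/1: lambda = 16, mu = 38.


W = 1/(mu - lambda) = 1/(38 - 16) = 0.0455 hours

0.0455 hours


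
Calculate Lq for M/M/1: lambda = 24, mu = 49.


rho = 24/49; Lq = rho^2/(1-rho) = 0.47

0.47


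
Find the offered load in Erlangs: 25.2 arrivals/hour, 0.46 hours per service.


Offered load a = lambda * E[S] = 25.2 * 0.46 = 11.59 Erlangs

11.59 Erlangs


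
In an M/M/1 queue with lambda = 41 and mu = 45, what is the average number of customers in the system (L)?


rho = 41/45; L = rho/(1-rho) = 10.25

10.25


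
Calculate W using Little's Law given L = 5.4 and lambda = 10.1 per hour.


W = L / lambda = 5.4 / 10.1 = 0.5347 hours

0.5347 hours


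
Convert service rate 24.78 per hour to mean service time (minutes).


Mean service time = 60/mu = 60/24.78 = 2.42 minutes

2.42 minutes


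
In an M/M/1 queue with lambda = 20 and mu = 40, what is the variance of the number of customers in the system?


rho = 20/40; Var(N) = rho/(1-rho)^2 = 2.0

2.0


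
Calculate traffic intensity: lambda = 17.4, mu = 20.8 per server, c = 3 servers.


rho = lambda / (c * mu) = 17.4 / (3 * 20.8) = 0.2788

0.2788


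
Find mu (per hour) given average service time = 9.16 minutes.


mu = 60 / avg_service_time = 60 / 9.16 = 6.55 per hour

6.55 per hour


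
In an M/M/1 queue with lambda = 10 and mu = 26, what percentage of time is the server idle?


Idle fraction = (1 - rho) * 100 = (1 - 10/26) * 100 = 61.5%

61.5%


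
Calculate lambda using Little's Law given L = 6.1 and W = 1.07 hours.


lambda = L / W = 6.1 / 1.07 = 5.7 per hour

5.7 per hour


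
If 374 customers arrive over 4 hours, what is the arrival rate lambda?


lambda = total arrivals / time = 374 / 4 = 93.5 per hour

93.5 per hour


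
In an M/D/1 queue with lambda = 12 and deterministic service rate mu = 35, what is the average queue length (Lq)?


M/D/1: Lq = rho^2 / (2*(1-rho)) where rho = 12/35; Lq = 0.09

0.09


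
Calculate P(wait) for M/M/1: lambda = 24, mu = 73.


P(wait) = rho = lambda/mu = 24/73 = 0.3288

0.3288


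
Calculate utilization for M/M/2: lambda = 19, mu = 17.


rho = lambda/(c*mu) = 19/(2*17) = 0.5588

0.5588


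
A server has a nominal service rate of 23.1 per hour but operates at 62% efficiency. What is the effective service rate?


Effective rate = mu * efficiency = 23.1 * 0.62 = 14.32 per hour

14.32 per hour


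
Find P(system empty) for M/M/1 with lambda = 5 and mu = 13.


P0 = 1 - rho = 1 - 5/13 = 0.6154

0.6154


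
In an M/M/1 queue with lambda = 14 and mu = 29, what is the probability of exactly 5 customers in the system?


rho = 14/29; P(n) = (1-rho)*rho^n = (1-14/29)*(14/29)^5 = 0.0136

0.0136


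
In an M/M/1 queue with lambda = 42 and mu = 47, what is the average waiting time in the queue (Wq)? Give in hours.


rho = 42/47; Wq = rho/(mu - lambda) = 0.1787 hours

0.1787 hours


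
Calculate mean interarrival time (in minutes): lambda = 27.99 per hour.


Mean interarrival time = 60/lambda = 60/27.99 = 2.14 minutes

2.14 minutes


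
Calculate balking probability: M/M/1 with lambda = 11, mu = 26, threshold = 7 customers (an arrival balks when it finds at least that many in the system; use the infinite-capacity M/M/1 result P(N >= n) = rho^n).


P(N >= 7) = rho^7 = (11/26)^7 = 0.0024

0.0024


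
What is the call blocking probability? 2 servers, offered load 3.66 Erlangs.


B(N,A) = (A^N/N!) / sum(A^k/k!, k=0..N) with N=2, A=3.66 = 0.5897

0.5897


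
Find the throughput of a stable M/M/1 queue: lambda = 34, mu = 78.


For a stable queue (lambda < mu), throughput = lambda = 34 per hour

34 per hour


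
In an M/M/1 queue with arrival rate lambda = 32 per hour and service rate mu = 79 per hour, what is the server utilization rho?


rho = lambda/mu = 32/79 = 0.4051

0.4051


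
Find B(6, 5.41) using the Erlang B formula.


B(N,A) = (A^N/N!) / sum(A^k/k!, k=0..N) with N=6, A=5.41 = 0.2224

0.2224


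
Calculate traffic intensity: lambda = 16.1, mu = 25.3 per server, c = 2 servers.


rho = lambda / (c * mu) = 16.1 / (2 * 25.3) = 0.3182

0.3182


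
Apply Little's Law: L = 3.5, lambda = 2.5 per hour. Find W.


W = L / lambda = 3.5 / 2.5 = 1.4 hours

1.4 hours


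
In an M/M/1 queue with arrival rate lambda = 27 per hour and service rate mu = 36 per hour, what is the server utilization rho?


rho = lambda/mu = 27/36 = 0.75

0.75


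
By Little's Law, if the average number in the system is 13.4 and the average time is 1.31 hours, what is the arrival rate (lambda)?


lambda = L / W = 13.4 / 1.31 = 10.23 per hour

10.23 per hour


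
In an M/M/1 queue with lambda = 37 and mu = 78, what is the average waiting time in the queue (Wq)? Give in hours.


rho = 37/78; Wq = rho/(mu - lambda) = 0.0116 hours

0.0116 hours


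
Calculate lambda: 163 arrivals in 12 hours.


lambda = total arrivals / time = 163 / 12 = 13.58 per hour

13.58 per hour


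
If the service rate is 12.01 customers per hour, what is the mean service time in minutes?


Mean service time = 60/mu = 60/12.01 = 5.0 minutes

5.0 minutes


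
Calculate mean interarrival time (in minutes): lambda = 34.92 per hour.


Mean interarrival time = 60/lambda = 60/34.92 = 1.72 minutes

1.72 minutes


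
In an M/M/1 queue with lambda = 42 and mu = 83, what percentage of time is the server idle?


Idle fraction = (1 - rho) * 100 = (1 - 42/83) * 100 = 49.4%

49.4%


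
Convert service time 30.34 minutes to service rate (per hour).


mu = 60 / avg_service_time = 60 / 30.34 = 1.98 per hour

1.98 per hour


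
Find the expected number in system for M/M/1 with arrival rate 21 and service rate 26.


rho = 21/26; L = rho/(1-rho) = 4.2

4.2


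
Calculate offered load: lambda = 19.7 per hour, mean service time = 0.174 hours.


Offered load a = lambda * E[S] = 19.7 * 0.174 = 3.43 Erlangs

3.43 Erlangs


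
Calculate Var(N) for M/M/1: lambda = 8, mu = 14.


rho = 8/14; Var(N) = rho/(1-rho)^2 = 3.11

3.11


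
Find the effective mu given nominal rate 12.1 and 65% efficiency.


Effective rate = mu * efficiency = 12.1 * 0.65 = 7.87 per hour

7.87 per hour


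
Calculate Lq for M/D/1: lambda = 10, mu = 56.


M/D/1: Lq = rho^2 / (2*(1-rho)) where rho = 10/56; Lq = 0.02

0.02


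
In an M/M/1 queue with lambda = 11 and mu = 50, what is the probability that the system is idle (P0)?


P0 = 1 - rho = 1 - 11/50 = 0.78

0.78


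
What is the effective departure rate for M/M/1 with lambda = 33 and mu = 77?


For a stable queue (lambda < mu), throughput = lambda = 33 per hour

33 per hour


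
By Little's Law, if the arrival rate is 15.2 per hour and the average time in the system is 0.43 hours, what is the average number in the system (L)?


L = lambda * W = 15.2 * 0.43 = 6.54

6.54


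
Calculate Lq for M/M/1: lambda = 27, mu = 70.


rho = 27/70; Lq = rho^2/(1-rho) = 0.24

0.24


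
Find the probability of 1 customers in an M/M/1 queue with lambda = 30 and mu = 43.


rho = 30/43; P(n) = (1-rho)*rho^n = (1-30/43)*(30/43)^1 = 0.2109

0.2109


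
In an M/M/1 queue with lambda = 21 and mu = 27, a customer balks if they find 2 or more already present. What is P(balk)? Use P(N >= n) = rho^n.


P(N >= 2) = rho^2 = (21/27)^2 = 0.6049

0.6049


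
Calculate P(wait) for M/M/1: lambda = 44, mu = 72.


P(wait) = rho = lambda/mu = 44/72 = 0.6111

0.6111


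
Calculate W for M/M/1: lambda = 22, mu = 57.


W = 1/(mu - lambda) = 1/(57 - 22) = 0.0286 hours

0.0286 hours


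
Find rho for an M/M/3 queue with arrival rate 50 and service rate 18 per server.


rho = lambda/(c*mu) = 50/(3*18) = 0.9259

0.9259


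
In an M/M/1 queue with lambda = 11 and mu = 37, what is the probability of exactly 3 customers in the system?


rho = 11/37; P(n) = (1-rho)*rho^n = (1-11/37)*(11/37)^3 = 0.0185

0.0185


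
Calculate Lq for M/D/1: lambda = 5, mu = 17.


M/D/1: Lq = rho^2 / (2*(1-rho)) where rho = 5/17; Lq = 0.06

0.06


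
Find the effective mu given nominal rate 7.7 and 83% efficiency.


Effective rate = mu * efficiency = 7.7 * 0.83 = 6.39 per hour

6.39 per hour


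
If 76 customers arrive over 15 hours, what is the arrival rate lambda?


lambda = total arrivals / time = 76 / 15 = 5.07 per hour

5.07 per hour


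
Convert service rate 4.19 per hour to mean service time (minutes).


Mean service time = 60/mu = 60/4.19 = 14.32 minutes

14.32 minutes


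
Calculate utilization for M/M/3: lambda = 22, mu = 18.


rho = lambda/(c*mu) = 22/(3*18) = 0.4074

0.4074


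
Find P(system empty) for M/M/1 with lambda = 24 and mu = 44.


P0 = 1 - rho = 1 - 24/44 = 0.4545

0.4545


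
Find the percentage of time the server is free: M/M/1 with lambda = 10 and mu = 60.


Idle fraction = (1 - rho) * 100 = (1 - 10/60) * 100 = 83.3%

83.3%


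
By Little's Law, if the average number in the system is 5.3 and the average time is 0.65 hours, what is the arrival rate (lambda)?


lambda = L / W = 5.3 / 0.65 = 8.15 per hour

8.15 per hour


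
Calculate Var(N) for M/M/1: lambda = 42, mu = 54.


rho = 42/54; Var(N) = rho/(1-rho)^2 = 15.75

15.75


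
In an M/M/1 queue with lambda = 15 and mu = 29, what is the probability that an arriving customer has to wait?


P(wait) = rho = lambda/mu = 15/29 = 0.5172

0.5172


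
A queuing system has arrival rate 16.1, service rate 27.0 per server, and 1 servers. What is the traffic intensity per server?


rho = lambda / (c * mu) = 16.1 / (1 * 27.0) = 0.5963

0.5963


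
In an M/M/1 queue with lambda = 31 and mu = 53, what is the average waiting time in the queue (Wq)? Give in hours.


rho = 31/53; Wq = rho/(mu - lambda) = 0.0266 hours

0.0266 hours


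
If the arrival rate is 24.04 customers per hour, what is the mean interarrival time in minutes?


Mean interarrival time = 60/lambda = 60/24.04 = 2.5 minutes

2.5 minutes


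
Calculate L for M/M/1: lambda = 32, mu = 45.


rho = 32/45; L = rho/(1-rho) = 2.46

2.46


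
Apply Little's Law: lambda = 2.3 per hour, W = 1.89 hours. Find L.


L = lambda * W = 2.3 * 1.89 = 4.35

4.35


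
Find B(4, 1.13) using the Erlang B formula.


B(N,A) = (A^N/N!) / sum(A^k/k!, k=0..N) with N=4, A=1.13 = 0.0221

0.0221


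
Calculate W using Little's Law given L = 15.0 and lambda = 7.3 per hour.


W = L / lambda = 15.0 / 7.3 = 2.0548 hours

2.0548 hours


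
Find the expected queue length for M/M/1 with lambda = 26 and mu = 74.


rho = 26/74; Lq = rho^2/(1-rho) = 0.19

0.19


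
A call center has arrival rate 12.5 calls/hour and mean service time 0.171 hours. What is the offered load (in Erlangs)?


Offered load a = lambda * E[S] = 12.5 * 0.171 = 2.14 Erlangs

2.14 Erlangs


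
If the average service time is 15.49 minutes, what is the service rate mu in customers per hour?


mu = 60 / avg_service_time = 60 / 15.49 = 3.87 per hour

3.87 per hour


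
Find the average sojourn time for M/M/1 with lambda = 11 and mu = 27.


W = 1/(mu - lambda) = 1/(27 - 11) = 0.0625 hours

0.0625 hours


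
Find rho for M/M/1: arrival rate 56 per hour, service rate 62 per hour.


rho = lambda/mu = 56/62 = 0.9032

0.9032


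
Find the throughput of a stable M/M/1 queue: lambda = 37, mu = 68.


For a stable queue (lambda < mu), throughput = lambda = 37 per hour

37 per hour


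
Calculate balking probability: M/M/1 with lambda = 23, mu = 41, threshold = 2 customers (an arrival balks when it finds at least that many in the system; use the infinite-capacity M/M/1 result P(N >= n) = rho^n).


P(N >= 2) = rho^2 = (23/41)^2 = 0.3147

0.3147


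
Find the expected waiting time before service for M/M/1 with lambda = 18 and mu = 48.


rho = 18/48; Wq = rho/(mu - lambda) = 0.0125 hours

0.0125 hours


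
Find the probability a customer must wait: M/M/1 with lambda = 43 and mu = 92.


P(wait) = rho = lambda/mu = 43/92 = 0.4674

0.4674


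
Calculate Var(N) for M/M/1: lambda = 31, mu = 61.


rho = 31/61; Var(N) = rho/(1-rho)^2 = 2.1

2.1


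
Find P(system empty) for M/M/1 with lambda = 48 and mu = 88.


P0 = 1 - rho = 1 - 48/88 = 0.4545

0.4545


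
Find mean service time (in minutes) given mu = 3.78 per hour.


Mean service time = 60/mu = 60/3.78 = 15.87 minutes

15.87 minutes


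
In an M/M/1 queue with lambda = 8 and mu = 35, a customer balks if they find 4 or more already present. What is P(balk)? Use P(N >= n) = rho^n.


P(N >= 4) = rho^4 = (8/35)^4 = 0.0027

0.0027


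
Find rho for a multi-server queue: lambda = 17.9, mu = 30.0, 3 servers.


rho = lambda / (c * mu) = 17.9 / (3 * 30.0) = 0.1989

0.1989


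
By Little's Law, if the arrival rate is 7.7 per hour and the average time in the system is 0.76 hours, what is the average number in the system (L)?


L = lambda * W = 7.7 * 0.76 = 5.85

5.85


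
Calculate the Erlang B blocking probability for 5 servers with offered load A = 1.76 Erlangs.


B(N,A) = (A^N/N!) / sum(A^k/k!, k=0..N) with N=5, A=1.76 = 0.0244

0.0244


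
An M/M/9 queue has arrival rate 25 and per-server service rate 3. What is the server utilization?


rho = lambda/(c*mu) = 25/(9*3) = 0.9259

0.9259


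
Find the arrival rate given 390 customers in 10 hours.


lambda = total arrivals / time = 390 / 10 = 39.0 per hour

39.0 per hour


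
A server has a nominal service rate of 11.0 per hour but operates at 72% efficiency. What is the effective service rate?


Effective rate = mu * efficiency = 11.0 * 0.72 = 7.92 per hour

7.92 per hour


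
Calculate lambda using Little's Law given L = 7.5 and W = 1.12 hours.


lambda = L / W = 7.5 / 1.12 = 6.7 per hour

6.7 per hour


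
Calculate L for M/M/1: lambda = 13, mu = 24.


rho = 13/24; L = rho/(1-rho) = 1.18

1.18


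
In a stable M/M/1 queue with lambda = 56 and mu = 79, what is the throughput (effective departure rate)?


For a stable queue (lambda < mu), throughput = lambda = 56 per hour

56 per hour


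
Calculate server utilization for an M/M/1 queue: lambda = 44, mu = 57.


rho = lambda/mu = 44/57 = 0.7719

0.7719


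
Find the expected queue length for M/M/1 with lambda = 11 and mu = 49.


rho = 11/49; Lq = rho^2/(1-rho) = 0.06

0.06


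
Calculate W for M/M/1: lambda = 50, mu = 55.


W = 1/(mu - lambda) = 1/(55 - 50) = 0.2 hours

0.2 hours


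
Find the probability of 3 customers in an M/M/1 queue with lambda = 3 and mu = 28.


rho = 3/28; P(n) = (1-rho)*rho^n = (1-3/28)*(3/28)^3 = 0.0011

0.0011


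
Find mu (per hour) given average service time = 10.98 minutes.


mu = 60 / avg_service_time = 60 / 10.98 = 5.46 per hour

5.46 per hour


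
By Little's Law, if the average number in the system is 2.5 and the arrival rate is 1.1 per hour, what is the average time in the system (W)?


W = L / lambda = 2.5 / 1.1 = 2.2727 hours

2.2727 hours


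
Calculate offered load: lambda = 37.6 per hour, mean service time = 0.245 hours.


Offered load a = lambda * E[S] = 37.6 * 0.245 = 9.21 Erlangs

9.21 Erlangs


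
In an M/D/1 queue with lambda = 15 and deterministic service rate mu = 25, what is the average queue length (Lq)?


M/D/1: Lq = rho^2 / (2*(1-rho)) where rho = 15/25; Lq = 0.45

0.45


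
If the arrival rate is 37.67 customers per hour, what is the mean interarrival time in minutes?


Mean interarrival time = 60/lambda = 60/37.67 = 1.59 minutes

1.59 minutes


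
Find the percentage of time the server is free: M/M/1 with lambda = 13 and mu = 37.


Idle fraction = (1 - rho) * 100 = (1 - 13/37) * 100 = 64.9%

64.9%


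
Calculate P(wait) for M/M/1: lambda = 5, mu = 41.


P(wait) = rho = lambda/mu = 5/41 = 0.122

0.122


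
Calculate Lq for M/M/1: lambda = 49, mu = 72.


rho = 49/72; Lq = rho^2/(1-rho) = 1.45

1.45


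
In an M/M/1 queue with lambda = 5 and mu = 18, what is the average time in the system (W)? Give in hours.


W = 1/(mu - lambda) = 1/(18 - 5) = 0.0769 hours

0.0769 hours


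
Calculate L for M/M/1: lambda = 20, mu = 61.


rho = 20/61; L = rho/(1-rho) = 0.49

0.49


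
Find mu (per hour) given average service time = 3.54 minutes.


mu = 60 / avg_service_time = 60 / 3.54 = 16.95 per hour

16.95 per hour


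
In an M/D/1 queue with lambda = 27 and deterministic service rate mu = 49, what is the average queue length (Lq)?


M/D/1: Lq = rho^2 / (2*(1-rho)) where rho = 27/49; Lq = 0.34

0.34


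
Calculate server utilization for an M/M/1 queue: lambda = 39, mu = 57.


rho = lambda/mu = 39/57 = 0.6842

0.6842


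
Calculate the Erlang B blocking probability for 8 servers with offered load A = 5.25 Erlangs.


B(N,A) = (A^N/N!) / sum(A^k/k!, k=0..N) with N=8, A=5.25 = 0.0821

0.0821


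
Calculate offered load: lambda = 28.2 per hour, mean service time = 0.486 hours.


Offered load a = lambda * E[S] = 28.2 * 0.486 = 13.71 Erlangs

13.71 Erlangs


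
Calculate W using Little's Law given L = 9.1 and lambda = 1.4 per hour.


W = L / lambda = 9.1 / 1.4 = 6.5 hours

6.5 hours


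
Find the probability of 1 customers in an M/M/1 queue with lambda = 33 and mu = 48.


rho = 33/48; P(n) = (1-rho)*rho^n = (1-33/48)*(33/48)^1 = 0.2148

0.2148


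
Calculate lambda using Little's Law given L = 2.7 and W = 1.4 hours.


lambda = L / W = 2.7 / 1.4 = 1.93 per hour

1.93 per hour


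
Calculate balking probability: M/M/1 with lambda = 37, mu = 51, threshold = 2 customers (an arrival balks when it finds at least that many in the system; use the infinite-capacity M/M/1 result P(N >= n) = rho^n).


P(N >= 2) = rho^2 = (37/51)^2 = 0.5263

0.5263


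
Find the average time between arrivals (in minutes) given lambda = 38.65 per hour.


Mean interarrival time = 60/lambda = 60/38.65 = 1.55 minutes

1.55 minutes


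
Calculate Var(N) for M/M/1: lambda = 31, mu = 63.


rho = 31/63; Var(N) = rho/(1-rho)^2 = 1.91

1.91


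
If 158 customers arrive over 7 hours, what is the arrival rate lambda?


lambda = total arrivals / time = 158 / 7 = 22.57 per hour

22.57 per hour


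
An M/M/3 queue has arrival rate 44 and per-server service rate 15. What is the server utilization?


rho = lambda/(c*mu) = 44/(3*15) = 0.9778

0.9778


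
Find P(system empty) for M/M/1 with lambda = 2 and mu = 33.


P0 = 1 - rho = 1 - 2/33 = 0.9394

0.9394


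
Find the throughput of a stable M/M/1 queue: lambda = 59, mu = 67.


For a stable queue (lambda < mu), throughput = lambda = 59 per hour

59 per hour


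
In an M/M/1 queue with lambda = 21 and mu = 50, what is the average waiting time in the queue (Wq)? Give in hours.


rho = 21/50; Wq = rho/(mu - lambda) = 0.0145 hours

0.0145 hours


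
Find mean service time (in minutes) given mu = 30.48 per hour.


Mean service time = 60/mu = 60/30.48 = 1.97 minutes

1.97 minutes


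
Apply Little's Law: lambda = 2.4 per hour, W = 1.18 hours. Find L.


L = lambda * W = 2.4 * 1.18 = 2.83

2.83


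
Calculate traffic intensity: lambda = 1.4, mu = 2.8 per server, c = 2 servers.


rho = lambda / (c * mu) = 1.4 / (2 * 2.8) = 0.25

0.25


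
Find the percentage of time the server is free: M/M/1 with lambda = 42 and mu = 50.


Idle fraction = (1 - rho) * 100 = (1 - 42/50) * 100 = 16.0%

16.0%


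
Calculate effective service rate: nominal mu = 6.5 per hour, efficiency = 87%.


Effective rate = mu * efficiency = 6.5 * 0.87 = 5.66 per hour

5.66 per hour


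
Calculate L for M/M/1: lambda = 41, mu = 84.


rho = 41/84; L = rho/(1-rho) = 0.95

0.95


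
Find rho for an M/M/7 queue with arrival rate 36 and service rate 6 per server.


rho = lambda/(c*mu) = 36/(7*6) = 0.8571

0.8571


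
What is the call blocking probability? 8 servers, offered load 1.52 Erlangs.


B(N,A) = (A^N/N!) / sum(A^k/k!, k=0..N) with N=8, A=1.52 = 0.0002

0.0002


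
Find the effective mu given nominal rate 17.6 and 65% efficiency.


Effective rate = mu * efficiency = 17.6 * 0.65 = 11.44 per hour

11.44 per hour


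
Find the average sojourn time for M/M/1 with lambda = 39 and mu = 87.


W = 1/(mu - lambda) = 1/(87 - 39) = 0.0208 hours

0.0208 hours


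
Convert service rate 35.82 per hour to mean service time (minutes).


Mean service time = 60/mu = 60/35.82 = 1.68 minutes

1.68 minutes


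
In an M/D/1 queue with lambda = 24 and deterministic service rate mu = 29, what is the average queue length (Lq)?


M/D/1: Lq = rho^2 / (2*(1-rho)) where rho = 24/29; Lq = 1.99

1.99


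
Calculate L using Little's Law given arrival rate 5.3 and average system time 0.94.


L = lambda * W = 5.3 * 0.94 = 4.98

4.98


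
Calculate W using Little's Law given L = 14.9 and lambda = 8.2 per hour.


W = L / lambda = 14.9 / 8.2 = 1.8171 hours

1.8171 hours


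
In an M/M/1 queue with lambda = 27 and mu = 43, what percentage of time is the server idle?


Idle fraction = (1 - rho) * 100 = (1 - 27/43) * 100 = 37.2%

37.2%


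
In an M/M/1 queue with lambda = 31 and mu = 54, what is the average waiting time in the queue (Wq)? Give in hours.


rho = 31/54; Wq = rho/(mu - lambda) = 0.025 hours

0.025 hours


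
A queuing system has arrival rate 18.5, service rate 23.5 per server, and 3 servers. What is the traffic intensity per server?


rho = lambda / (c * mu) = 18.5 / (3 * 23.5) = 0.2624

0.2624


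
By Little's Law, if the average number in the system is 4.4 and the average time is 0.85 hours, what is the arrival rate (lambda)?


lambda = L / W = 4.4 / 0.85 = 5.18 per hour

5.18 per hour


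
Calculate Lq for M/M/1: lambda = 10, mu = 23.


rho = 10/23; Lq = rho^2/(1-rho) = 0.33

0.33


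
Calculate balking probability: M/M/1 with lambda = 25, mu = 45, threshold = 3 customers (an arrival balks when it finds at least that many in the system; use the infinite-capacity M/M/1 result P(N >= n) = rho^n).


P(N >= 3) = rho^3 = (25/45)^3 = 0.1715

0.1715


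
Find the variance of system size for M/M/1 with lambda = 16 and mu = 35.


rho = 16/35; Var(N) = rho/(1-rho)^2 = 1.55

1.55


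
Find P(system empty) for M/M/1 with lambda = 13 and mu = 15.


P0 = 1 - rho = 1 - 13/15 = 0.1333

0.1333


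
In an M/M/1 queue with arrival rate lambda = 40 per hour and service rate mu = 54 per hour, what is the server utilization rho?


rho = lambda/mu = 40/54 = 0.7407

0.7407


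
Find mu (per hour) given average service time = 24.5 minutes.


mu = 60 / avg_service_time = 60 / 24.5 = 2.45 per hour

2.45 per hour


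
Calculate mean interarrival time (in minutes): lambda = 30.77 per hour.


Mean interarrival time = 60/lambda = 60/30.77 = 1.95 minutes

1.95 minutes


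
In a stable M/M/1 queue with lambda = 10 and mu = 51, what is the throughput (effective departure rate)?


For a stable queue (lambda < mu), throughput = lambda = 10 per hour

10 per hour


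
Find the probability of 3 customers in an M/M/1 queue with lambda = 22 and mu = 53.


rho = 22/53; P(n) = (1-rho)*rho^n = (1-22/53)*(22/53)^3 = 0.0418

0.0418


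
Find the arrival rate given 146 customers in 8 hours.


lambda = total arrivals / time = 146 / 8 = 18.25 per hour

18.25 per hour


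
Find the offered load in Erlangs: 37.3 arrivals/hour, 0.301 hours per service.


Offered load a = lambda * E[S] = 37.3 * 0.301 = 11.23 Erlangs

11.23 Erlangs


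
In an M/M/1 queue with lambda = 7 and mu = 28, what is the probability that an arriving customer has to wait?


P(wait) = rho = lambda/mu = 7/28 = 0.25

0.25


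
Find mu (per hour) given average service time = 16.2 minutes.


mu = 60 / avg_service_time = 60 / 16.2 = 3.7 per hour

3.7 per hour


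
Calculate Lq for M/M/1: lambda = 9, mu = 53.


rho = 9/53; Lq = rho^2/(1-rho) = 0.03

0.03


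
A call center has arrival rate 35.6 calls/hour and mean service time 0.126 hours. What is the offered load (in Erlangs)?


Offered load a = lambda * E[S] = 35.6 * 0.126 = 4.49 Erlangs

4.49 Erlangs


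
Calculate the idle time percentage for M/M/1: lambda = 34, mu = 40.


Idle fraction = (1 - rho) * 100 = (1 - 34/40) * 100 = 15.0%

15.0%


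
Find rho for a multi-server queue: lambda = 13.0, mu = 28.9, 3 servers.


rho = lambda / (c * mu) = 13.0 / (3 * 28.9) = 0.1499

0.1499


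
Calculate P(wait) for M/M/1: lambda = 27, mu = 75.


P(wait) = rho = lambda/mu = 27/75 = 0.36

0.36


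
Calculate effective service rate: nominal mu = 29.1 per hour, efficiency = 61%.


Effective rate = mu * efficiency = 29.1 * 0.61 = 17.75 per hour

17.75 per hour


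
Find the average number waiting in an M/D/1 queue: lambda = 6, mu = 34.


M/D/1: Lq = rho^2 / (2*(1-rho)) where rho = 6/34; Lq = 0.02

0.02


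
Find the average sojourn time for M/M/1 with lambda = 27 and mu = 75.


W = 1/(mu - lambda) = 1/(75 - 27) = 0.0208 hours

0.0208 hours


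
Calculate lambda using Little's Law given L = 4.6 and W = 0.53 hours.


lambda = L / W = 4.6 / 0.53 = 8.68 per hour

8.68 per hour


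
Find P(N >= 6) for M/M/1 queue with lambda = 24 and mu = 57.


P(N >= 6) = rho^6 = (24/57)^6 = 0.0056

0.0056


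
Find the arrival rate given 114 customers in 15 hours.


lambda = total arrivals / time = 114 / 15 = 7.6 per hour

7.6 per hour


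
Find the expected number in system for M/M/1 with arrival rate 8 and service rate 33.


rho = 8/33; L = rho/(1-rho) = 0.32

0.32


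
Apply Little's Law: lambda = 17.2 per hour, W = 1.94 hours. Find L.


L = lambda * W = 17.2 * 1.94 = 33.37

33.37


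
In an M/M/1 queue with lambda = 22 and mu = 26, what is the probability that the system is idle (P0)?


P0 = 1 - rho = 1 - 22/26 = 0.1538

0.1538


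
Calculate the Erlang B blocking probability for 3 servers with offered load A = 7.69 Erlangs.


B(N,A) = (A^N/N!) / sum(A^k/k!, k=0..N) with N=3, A=7.69 = 0.6646

0.6646


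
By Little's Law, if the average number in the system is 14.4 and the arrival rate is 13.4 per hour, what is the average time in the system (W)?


W = L / lambda = 14.4 / 13.4 = 1.0746 hours

1.0746 hours


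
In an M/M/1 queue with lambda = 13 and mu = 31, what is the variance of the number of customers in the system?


rho = 13/31; Var(N) = rho/(1-rho)^2 = 1.24

1.24


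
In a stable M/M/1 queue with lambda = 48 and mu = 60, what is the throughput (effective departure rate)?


For a stable queue (lambda < mu), throughput = lambda = 48 per hour

48 per hour


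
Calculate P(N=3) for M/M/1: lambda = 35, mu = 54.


rho = 35/54; P(n) = (1-rho)*rho^n = (1-35/54)*(35/54)^3 = 0.0958

0.0958


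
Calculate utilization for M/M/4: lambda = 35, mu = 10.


rho = lambda/(c*mu) = 35/(4*10) = 0.875

0.875


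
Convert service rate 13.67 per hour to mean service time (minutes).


Mean service time = 60/mu = 60/13.67 = 4.39 minutes

4.39 minutes


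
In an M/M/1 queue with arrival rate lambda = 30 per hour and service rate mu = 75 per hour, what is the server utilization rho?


rho = lambda/mu = 30/75 = 0.4

0.4


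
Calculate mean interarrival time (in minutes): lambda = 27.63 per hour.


Mean interarrival time = 60/lambda = 60/27.63 = 2.17 minutes

2.17 minutes


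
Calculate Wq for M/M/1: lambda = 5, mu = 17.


rho = 5/17; Wq = rho/(mu - lambda) = 0.0245 hours

0.0245 hours


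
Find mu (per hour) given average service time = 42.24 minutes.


mu = 60 / avg_service_time = 60 / 42.24 = 1.42 per hour

1.42 per hour


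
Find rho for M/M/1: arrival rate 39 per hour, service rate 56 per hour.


rho = lambda/mu = 39/56 = 0.6964

0.6964


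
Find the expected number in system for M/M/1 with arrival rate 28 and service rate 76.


rho = 28/76; L = rho/(1-rho) = 0.58

0.58


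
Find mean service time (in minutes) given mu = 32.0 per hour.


Mean service time = 60/mu = 60/32.0 = 1.88 minutes

1.88 minutes


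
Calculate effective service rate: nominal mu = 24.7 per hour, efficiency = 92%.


Effective rate = mu * efficiency = 24.7 * 0.92 = 22.72 per hour

22.72 per hour


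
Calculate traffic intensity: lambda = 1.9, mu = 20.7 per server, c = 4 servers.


rho = lambda / (c * mu) = 1.9 / (4 * 20.7) = 0.0229

0.0229


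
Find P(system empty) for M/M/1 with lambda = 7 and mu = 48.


P0 = 1 - rho = 1 - 7/48 = 0.8542

0.8542


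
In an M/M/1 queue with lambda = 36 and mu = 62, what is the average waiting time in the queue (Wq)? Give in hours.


rho = 36/62; Wq = rho/(mu - lambda) = 0.0223 hours

0.0223 hours


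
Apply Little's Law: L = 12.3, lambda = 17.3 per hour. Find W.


W = L / lambda = 12.3 / 17.3 = 0.711 hours

0.711 hours


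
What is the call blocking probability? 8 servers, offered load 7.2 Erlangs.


B(N,A) = (A^N/N!) / sum(A^k/k!, k=0..N) with N=8, A=7.2 = 0.1903

0.1903


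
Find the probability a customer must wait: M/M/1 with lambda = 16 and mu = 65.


P(wait) = rho = lambda/mu = 16/65 = 0.2462

0.2462


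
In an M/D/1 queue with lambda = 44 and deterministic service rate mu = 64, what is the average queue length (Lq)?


M/D/1: Lq = rho^2 / (2*(1-rho)) where rho = 44/64; Lq = 0.76

0.76
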